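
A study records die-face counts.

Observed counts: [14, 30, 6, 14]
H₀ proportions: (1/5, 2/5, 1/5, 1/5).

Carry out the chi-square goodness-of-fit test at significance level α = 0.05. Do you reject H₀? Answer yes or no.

n = 64; E_i = n·p_i = [12.80, 25.60, 12.80, 12.80]
χ² = (14−12.80)²/12.80 + (30−25.60)²/25.60 + (6−12.80)²/12.80 + (14−12.80)²/12.80 = 4.5938
df = 3
p-value (upper-tail) = 0.20408
At α=0.05: p ≥ α → fail to reject H₀

reject H₀: no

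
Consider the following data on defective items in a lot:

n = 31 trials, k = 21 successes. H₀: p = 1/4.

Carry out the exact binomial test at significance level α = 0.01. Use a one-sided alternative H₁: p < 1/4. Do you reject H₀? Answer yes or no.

reject H₀: no

Exact binomial: n=31, k=21, p₀=1/4=0.2500
P(X≤21) from Σ C(n,i)·p₀^i·(1−p₀)^(n−i)
p-value (one-sided, H₁ less) = 1.00000
At α=0.01: p ≥ α → fail to reject H₀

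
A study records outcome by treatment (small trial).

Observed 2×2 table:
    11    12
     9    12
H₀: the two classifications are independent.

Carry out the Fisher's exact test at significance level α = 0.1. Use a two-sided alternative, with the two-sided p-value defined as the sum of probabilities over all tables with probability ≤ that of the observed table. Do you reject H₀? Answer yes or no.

reject H₀: no

Margins: r₁=23, r₂=21, c₁=20, c₂=24, n=44
p_obs = C(23,11)·C(21,9)/C(44,20); sum pmf over tables with pmf ≤ p_obs
p-value (two-sided) = 0.77086
At α=0.1: p ≥ α → fail to reject H₀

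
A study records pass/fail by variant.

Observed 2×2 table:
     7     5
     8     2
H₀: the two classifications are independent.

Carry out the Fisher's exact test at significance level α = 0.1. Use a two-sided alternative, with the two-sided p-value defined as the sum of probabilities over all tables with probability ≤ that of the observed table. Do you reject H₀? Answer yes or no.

reject H₀: no

Margins: r₁=12, r₂=10, c₁=15, c₂=7, n=22
p_obs = C(12,7)·C(10,8)/C(22,15); sum pmf over tables with pmf ≤ p_obs
p-value (two-sided) = 0.38080
At α=0.1: p ≥ α → fail to reject H₀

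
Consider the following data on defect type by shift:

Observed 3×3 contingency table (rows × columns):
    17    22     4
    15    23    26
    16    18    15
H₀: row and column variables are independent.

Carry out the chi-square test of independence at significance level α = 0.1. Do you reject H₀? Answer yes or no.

reject H₀: yes

Row totals [43, 64, 49], col totals [48, 63, 45], n=156
χ² = (17−13.23)²/13.23 + (22−17.37)²/17.37 + (4−12.40)²/12.40 + (15−19.69)²/19.69 + (23−25.85)²/25.85 + (26−18.46)²/18.46 + (16−15.08)²/15.08 + (18−19.79)²/19.79 + (15−14.13)²/14.13 = 12.7853
df = 4
p-value (upper-tail) = 0.01237
At α=0.1: p < α → reject H₀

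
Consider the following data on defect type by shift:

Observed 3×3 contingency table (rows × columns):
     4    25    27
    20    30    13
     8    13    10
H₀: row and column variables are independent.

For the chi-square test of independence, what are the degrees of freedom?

df = (r−1)(c−1) = (3−1)·(3−1) = 4

degrees of freedom = 4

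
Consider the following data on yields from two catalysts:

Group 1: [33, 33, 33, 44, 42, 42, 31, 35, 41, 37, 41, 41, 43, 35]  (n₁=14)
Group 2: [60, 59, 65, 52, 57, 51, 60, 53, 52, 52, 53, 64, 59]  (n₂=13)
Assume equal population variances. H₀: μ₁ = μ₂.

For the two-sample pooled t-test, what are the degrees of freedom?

degrees of freedom = 25

df = n₁ + n₂ − 2 = 14 + 13 − 2 = 25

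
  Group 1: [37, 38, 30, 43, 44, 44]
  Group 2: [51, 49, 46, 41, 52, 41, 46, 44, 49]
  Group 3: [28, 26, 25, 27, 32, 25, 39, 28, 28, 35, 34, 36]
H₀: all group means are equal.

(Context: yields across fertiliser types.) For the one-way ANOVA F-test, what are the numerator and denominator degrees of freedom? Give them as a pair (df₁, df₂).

k = 3 groups, N = 27 total
df = (k−1, N−k) = (3−1, 27−3) = (2, 24)

degrees of freedom = [2, 24]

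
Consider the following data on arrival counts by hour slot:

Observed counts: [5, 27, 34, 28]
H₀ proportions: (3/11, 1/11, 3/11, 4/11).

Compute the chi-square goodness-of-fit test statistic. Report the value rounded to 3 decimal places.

test statistic = 60.312

n = 94; E_i = n·p_i = [25.64, 8.55, 25.64, 34.18]
χ² = (5−25.64)²/25.64 + (27−8.55)²/8.55 + (34−25.64)²/25.64 + (28−34.18)²/34.18 = 60.3121
df = 3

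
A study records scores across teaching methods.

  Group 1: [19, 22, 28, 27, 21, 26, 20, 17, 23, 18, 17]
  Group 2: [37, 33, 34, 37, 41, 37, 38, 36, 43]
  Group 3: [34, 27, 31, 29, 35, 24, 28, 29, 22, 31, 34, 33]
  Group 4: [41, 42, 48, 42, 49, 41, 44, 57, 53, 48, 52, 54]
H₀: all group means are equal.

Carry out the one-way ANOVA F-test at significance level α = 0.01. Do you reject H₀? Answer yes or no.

reject H₀: yes

Group means [21.64, 37.33, 29.75, 47.58], grand mean 34.136
SSB = Σnᵢ(x̄ᵢ−x̄)² = 4211.470; SSW = ΣΣ(x−x̄ᵢ)² = 759.712
MSB = 4211.470/3 = 1403.8232; MSW = 759.712/40 = 18.9928
F = MSB/MSW = 73.9134
df = (3, 40)
p-value (upper-tail) = 0.00000
At α=0.01: p < α → reject H₀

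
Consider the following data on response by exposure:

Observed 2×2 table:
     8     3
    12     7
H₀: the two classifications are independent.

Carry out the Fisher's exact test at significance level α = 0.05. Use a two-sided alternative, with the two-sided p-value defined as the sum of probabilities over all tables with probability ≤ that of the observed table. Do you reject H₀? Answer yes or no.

Margins: r₁=11, r₂=19, c₁=20, c₂=10, n=30
p_obs = C(11,8)·C(19,12)/C(30,20); sum pmf over tables with pmf ≤ p_obs
p-value (two-sided) = 0.70200
At α=0.05: p ≥ α → fail to reject H₀

reject H₀: no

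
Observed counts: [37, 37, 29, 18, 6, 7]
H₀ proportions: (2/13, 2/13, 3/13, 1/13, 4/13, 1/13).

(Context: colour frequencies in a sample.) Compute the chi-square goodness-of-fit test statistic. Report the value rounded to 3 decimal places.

test statistic = 63.070

n = 134; E_i = n·p_i = [20.62, 20.62, 30.92, 10.31, 41.23, 10.31]
χ² = (37−20.62)²/20.62 + (37−20.62)²/20.62 + (29−30.92)²/30.92 + (18−10.31)²/10.31 + (6−41.23)²/41.23 + (7−10.31)²/10.31 = 63.0697
df = 5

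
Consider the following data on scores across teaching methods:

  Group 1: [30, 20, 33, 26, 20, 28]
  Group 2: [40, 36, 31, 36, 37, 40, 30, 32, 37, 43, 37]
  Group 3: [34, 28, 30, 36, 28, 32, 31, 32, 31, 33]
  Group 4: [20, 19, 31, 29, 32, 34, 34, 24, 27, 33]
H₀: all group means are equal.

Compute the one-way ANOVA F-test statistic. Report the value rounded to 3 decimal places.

test statistic = 8.916

Group means [26.17, 36.27, 31.50, 28.30], grand mean 31.189
SSB = Σnᵢ(x̄ᵢ−x̄)² = 520.061; SSW = ΣΣ(x−x̄ᵢ)² = 641.615
MSB = 520.061/3 = 173.3535; MSW = 641.615/33 = 19.4429
F = MSB/MSW = 8.9160
df = (3, 33)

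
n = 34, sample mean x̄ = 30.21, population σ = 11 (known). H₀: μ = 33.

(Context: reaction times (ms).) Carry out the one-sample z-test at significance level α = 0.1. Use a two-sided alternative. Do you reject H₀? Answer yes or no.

reject H₀: no

SE = σ/√n = 11/√34 = 1.8865
z = (x̄−μ₀)/SE = (30.21−33)/1.8865 = -1.4789
p-value (two-sided) = 0.13916
At α=0.1: p ≥ α → fail to reject H₀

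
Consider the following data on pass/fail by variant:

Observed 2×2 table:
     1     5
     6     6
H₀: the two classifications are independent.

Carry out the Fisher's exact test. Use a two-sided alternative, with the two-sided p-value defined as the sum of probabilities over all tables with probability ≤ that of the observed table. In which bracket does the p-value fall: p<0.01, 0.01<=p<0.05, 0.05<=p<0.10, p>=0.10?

Margins: r₁=6, r₂=12, c₁=7, c₂=11, n=18
p_obs = C(6,1)·C(12,6)/C(18,7); sum pmf over tables with pmf ≤ p_obs
p-value (two-sided) = 0.31561
→ bracket: p>=0.10

p-value bracket: p>=0.10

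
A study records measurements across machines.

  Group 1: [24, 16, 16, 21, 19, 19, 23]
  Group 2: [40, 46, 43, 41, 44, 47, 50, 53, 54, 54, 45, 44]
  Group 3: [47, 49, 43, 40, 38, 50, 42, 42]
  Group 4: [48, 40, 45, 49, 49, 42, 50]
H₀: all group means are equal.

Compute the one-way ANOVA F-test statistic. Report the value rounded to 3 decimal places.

Group means [19.71, 46.75, 43.88, 46.14], grand mean 40.382
SSB = Σnᵢ(x̄ᵢ−x̄)² = 3806.619; SSW = ΣΣ(x−x̄ᵢ)² = 547.411
MSB = 3806.619/3 = 1268.8729; MSW = 547.411/30 = 18.2470
F = MSB/MSW = 69.5386
df = (3, 30)

test statistic = 69.539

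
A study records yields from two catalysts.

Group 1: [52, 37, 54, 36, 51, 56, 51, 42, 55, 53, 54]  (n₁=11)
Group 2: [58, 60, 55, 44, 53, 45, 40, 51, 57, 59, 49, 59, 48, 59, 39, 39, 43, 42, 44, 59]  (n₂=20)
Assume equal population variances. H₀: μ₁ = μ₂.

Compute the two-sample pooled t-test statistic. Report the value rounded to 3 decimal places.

test statistic = -0.341

x̄₁=49.182, s₁=7.278, n₁=11
x̄₂=50.150, s₂=7.707, n₂=20
s_p² = [10·7.278² + 19·7.707²]/29 = 57.1788
SE = √(s_p²·(1/11+1/20)) = 2.8385
t = (49.182−50.150)/2.8385 = -0.3411
df = 29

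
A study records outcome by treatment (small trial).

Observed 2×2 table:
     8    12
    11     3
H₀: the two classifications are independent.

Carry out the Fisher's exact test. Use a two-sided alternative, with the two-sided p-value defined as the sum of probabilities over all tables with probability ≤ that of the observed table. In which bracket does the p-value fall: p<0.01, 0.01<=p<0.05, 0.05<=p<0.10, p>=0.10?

Margins: r₁=20, r₂=14, c₁=19, c₂=15, n=34
p_obs = C(20,8)·C(14,11)/C(34,19); sum pmf over tables with pmf ≤ p_obs
p-value (two-sided) = 0.03818
→ bracket: 0.01<=p<0.05

p-value bracket: 0.01<=p<0.05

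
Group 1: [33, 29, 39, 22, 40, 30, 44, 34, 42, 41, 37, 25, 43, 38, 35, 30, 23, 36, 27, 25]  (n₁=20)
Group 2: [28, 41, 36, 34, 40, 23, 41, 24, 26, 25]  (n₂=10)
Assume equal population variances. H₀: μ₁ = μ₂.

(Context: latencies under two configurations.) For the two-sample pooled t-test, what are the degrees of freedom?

df = n₁ + n₂ − 2 = 20 + 10 − 2 = 28

degrees of freedom = 28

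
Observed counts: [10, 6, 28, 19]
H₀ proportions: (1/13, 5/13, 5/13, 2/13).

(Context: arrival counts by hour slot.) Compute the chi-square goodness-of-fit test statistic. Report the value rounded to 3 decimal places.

test statistic = 28.722

n = 63; E_i = n·p_i = [4.85, 24.23, 24.23, 9.69]
χ² = (10−4.85)²/4.85 + (6−24.23)²/24.23 + (28−24.23)²/24.23 + (19−9.69)²/9.69 = 28.7222
df = 3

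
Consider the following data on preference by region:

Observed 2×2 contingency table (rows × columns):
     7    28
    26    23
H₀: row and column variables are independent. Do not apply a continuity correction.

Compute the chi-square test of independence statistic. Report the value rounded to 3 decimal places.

test statistic = 9.356

Row totals [35, 49], col totals [33, 51], n=84
χ² = (7−13.75)²/13.75 + (28−21.25)²/21.25 + (26−19.25)²/19.25 + (23−29.75)²/29.75 = 9.3561
df = 1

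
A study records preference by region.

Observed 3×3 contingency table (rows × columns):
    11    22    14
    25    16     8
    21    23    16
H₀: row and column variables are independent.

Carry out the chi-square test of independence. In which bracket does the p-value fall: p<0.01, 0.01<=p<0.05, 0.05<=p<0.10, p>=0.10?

Row totals [47, 49, 60], col totals [57, 61, 38], n=156
χ² = (11−17.17)²/17.17 + (22−18.38)²/18.38 + (14−11.45)²/11.45 + (25−17.90)²/17.90 + (16−19.16)²/19.16 + (8−11.94)²/11.94 + (21−21.92)²/21.92 + (23−23.46)²/23.46 + (16−14.62)²/14.62 = 8.3121
df = 4
p-value (upper-tail) = 0.08079
→ bracket: 0.05<=p<0.10

p-value bracket: 0.05<=p<0.10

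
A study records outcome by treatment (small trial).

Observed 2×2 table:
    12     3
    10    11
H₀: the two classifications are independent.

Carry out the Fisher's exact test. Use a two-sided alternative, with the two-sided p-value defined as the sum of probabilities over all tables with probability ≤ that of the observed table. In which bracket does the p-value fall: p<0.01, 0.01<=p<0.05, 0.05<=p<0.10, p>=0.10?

p-value bracket: 0.05<=p<0.10

Margins: r₁=15, r₂=21, c₁=22, c₂=14, n=36
p_obs = C(15,12)·C(21,10)/C(36,22); sum pmf over tables with pmf ≤ p_obs
p-value (two-sided) = 0.08330
→ bracket: 0.05<=p<0.10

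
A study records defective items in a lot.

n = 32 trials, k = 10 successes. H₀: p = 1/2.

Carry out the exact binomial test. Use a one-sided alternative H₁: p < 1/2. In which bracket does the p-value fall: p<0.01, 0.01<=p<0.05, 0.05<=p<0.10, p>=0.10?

Exact binomial: n=32, k=10, p₀=1/2=0.5000
P(X≤10) from Σ C(n,i)·p₀^i·(1−p₀)^(n−i)
p-value (one-sided, H₁ less) = 0.02505
→ bracket: 0.01<=p<0.05

p-value bracket: 0.01<=p<0.05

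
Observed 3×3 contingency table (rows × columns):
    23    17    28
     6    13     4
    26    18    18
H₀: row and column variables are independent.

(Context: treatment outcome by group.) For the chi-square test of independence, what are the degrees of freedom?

df = (r−1)(c−1) = (3−1)·(3−1) = 4

degrees of freedom = 4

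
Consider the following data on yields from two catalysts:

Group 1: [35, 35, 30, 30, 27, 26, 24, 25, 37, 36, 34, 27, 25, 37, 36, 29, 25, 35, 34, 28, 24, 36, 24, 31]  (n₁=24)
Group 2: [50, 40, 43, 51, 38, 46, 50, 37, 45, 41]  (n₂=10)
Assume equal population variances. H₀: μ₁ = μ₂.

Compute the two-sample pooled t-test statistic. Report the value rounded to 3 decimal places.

x̄₁=30.417, s₁=4.809, n₁=24
x̄₂=44.100, s₂=5.131, n₂=10
s_p² = [23·4.809² + 9·5.131²]/32 = 24.0229
SE = √(s_p²·(1/24+1/10)) = 1.8448
t = (30.417−44.100)/1.8448 = -7.4173
df = 32

test statistic = -7.417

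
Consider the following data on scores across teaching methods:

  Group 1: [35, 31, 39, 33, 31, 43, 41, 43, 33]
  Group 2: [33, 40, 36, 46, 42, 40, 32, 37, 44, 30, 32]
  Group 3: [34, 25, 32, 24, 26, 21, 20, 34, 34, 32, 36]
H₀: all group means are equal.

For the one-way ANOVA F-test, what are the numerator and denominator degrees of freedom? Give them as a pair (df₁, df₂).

degrees of freedom = [2, 28]

k = 3 groups, N = 31 total
df = (k−1, N−k) = (3−1, 31−3) = (2, 28)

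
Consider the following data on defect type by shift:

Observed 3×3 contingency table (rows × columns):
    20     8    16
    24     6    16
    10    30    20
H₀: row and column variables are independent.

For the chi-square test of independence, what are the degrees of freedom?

degrees of freedom = 4

df = (r−1)(c−1) = (3−1)·(3−1) = 4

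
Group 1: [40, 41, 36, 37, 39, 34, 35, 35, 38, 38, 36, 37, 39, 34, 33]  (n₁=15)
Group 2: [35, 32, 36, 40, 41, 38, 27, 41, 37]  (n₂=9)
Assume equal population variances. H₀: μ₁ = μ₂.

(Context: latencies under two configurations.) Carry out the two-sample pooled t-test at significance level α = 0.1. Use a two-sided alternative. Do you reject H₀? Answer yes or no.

x̄₁=36.800, s₁=2.366, n₁=15
x̄₂=36.333, s₂=4.583, n₂=9
s_p² = [14·2.366² + 8·4.583²]/22 = 11.2000
SE = √(s_p²·(1/15+1/9)) = 1.4111
t = (36.800−36.333)/1.4111 = 0.3307
df = 22
p-value (two-sided) = 0.74399
At α=0.1: p ≥ α → fail to reject H₀

reject H₀: no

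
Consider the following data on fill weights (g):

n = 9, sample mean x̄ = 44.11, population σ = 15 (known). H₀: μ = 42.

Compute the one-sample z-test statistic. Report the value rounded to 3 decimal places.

SE = σ/√n = 15/√9 = 5.0000
z = (x̄−μ₀)/SE = (44.11−42)/5.0000 = 0.4220

test statistic = 0.422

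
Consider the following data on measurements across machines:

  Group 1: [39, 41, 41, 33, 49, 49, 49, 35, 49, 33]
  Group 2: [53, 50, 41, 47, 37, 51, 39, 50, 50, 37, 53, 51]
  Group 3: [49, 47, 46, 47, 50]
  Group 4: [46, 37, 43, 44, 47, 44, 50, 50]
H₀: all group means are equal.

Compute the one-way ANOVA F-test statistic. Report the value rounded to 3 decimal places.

test statistic = 1.806

Group means [41.80, 46.58, 47.80, 45.12], grand mean 45.057
SSB = Σnᵢ(x̄ᵢ−x̄)² = 171.694; SSW = ΣΣ(x−x̄ᵢ)² = 982.192
MSB = 171.694/3 = 57.2313; MSW = 982.192/31 = 31.6836
F = MSB/MSW = 1.8063
df = (3, 31)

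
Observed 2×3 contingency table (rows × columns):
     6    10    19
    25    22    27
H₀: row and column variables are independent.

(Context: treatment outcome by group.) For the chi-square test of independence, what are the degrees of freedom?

df = (r−1)(c−1) = (2−1)·(3−1) = 2

degrees of freedom = 2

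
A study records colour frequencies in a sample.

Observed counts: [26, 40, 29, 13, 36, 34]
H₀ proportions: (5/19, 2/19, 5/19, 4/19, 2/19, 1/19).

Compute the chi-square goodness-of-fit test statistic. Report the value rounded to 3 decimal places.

n = 178; E_i = n·p_i = [46.84, 18.74, 46.84, 37.47, 18.74, 9.37]
χ² = (26−46.84)²/46.84 + (40−18.74)²/18.74 + (29−46.84)²/46.84 + (13−37.47)²/37.47 + (36−18.74)²/18.74 + (34−9.37)²/9.37 = 136.8503
df = 5

test statistic = 136.850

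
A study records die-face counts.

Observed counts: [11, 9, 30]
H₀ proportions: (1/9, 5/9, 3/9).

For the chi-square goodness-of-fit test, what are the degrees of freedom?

df = k − 1 = 3 − 1 = 2

degrees of freedom = 2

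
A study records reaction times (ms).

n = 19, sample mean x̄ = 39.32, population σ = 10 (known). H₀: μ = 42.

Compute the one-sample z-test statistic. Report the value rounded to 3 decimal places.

test statistic = -1.168

SE = σ/√n = 10/√19 = 2.2942
z = (x̄−μ₀)/SE = (39.32−42)/2.2942 = -1.1682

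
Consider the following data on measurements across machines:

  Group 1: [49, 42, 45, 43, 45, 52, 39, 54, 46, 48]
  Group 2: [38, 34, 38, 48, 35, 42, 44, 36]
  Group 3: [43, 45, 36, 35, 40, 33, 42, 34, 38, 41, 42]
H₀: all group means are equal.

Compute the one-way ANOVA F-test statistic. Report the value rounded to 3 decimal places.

Group means [46.30, 39.38, 39.00], grand mean 41.621
SSB = Σnᵢ(x̄ᵢ−x̄)² = 334.853; SSW = ΣΣ(x−x̄ᵢ)² = 515.975
MSB = 334.853/2 = 167.4263; MSW = 515.975/26 = 19.8452
F = MSB/MSW = 8.4366
df = (2, 26)

test statistic = 8.437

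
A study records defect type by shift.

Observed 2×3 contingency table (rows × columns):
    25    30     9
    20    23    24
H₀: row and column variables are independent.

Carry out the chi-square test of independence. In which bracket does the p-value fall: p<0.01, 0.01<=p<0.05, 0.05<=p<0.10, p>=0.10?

p-value bracket: 0.01<=p<0.05

Row totals [64, 67], col totals [45, 53, 33], n=131
χ² = (25−21.98)²/21.98 + (30−25.89)²/25.89 + (9−16.12)²/16.12 + (20−23.02)²/23.02 + (23−27.11)²/27.11 + (24−16.88)²/16.88 = 8.2339
df = 2
p-value (upper-tail) = 0.01629
→ bracket: 0.01<=p<0.05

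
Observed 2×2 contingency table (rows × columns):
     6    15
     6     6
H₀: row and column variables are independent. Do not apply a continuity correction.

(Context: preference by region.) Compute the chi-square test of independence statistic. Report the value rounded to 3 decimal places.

test statistic = 1.515

Row totals [21, 12], col totals [12, 21], n=33
χ² = (6−7.64)²/7.64 + (15−13.36)²/13.36 + (6−4.36)²/4.36 + (6−7.64)²/7.64 = 1.5153
df = 1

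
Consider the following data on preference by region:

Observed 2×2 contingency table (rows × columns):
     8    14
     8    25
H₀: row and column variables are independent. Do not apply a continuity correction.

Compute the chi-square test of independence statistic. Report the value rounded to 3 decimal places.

Row totals [22, 33], col totals [16, 39], n=55
χ² = (8−6.40)²/6.40 + (14−15.60)²/15.60 + (8−9.60)²/9.60 + (25−23.40)²/23.40 = 0.9402
df = 1

test statistic = 0.940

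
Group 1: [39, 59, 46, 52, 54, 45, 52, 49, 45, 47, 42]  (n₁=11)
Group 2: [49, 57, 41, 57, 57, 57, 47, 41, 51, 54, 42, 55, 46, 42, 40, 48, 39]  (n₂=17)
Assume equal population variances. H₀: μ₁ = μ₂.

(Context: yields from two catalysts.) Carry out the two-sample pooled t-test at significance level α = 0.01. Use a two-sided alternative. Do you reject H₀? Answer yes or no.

x̄₁=48.182, s₁=5.741, n₁=11
x̄₂=48.412, s₂=6.783, n₂=17
s_p² = [10·5.741² + 16·6.783²]/26 = 40.9905
SE = √(s_p²·(1/11+1/17)) = 2.4774
t = (48.182−48.412)/2.4774 = -0.0928
df = 26
p-value (two-sided) = 0.92676
At α=0.01: p ≥ α → fail to reject H₀

reject H₀: no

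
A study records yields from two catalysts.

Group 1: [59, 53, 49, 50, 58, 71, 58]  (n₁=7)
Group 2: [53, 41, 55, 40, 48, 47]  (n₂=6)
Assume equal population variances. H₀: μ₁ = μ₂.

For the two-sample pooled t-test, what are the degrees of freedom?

degrees of freedom = 11

df = n₁ + n₂ − 2 = 7 + 6 − 2 = 11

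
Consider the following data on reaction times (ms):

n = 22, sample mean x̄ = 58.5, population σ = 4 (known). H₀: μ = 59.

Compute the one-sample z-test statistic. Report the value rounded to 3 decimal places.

SE = σ/√n = 4/√22 = 0.8528
z = (x̄−μ₀)/SE = (58.5−59)/0.8528 = -0.5863

test statistic = -0.586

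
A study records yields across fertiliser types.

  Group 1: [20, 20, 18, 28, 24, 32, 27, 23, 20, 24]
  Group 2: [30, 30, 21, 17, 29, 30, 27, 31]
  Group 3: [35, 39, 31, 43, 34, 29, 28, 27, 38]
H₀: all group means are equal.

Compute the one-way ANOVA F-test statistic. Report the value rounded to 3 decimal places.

Group means [23.60, 26.88, 33.78], grand mean 27.963
SSB = Σnᵢ(x̄ᵢ−x̄)² = 504.132; SSW = ΣΣ(x−x̄ᵢ)² = 596.831
MSB = 504.132/2 = 252.0662; MSW = 596.831/24 = 24.8679
F = MSB/MSW = 10.1362
df = (2, 24)

test statistic = 10.136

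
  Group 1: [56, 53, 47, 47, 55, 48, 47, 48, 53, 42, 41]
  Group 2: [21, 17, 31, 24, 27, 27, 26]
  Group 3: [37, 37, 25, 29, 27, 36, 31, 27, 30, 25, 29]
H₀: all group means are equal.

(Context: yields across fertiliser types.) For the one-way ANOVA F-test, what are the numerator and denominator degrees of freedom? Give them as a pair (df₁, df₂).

degrees of freedom = [2, 26]

k = 3 groups, N = 29 total
df = (k−1, N−k) = (3−1, 29−3) = (2, 26)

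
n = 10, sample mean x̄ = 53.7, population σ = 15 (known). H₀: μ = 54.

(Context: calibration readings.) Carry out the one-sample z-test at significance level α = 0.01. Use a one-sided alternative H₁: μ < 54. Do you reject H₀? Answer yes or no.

SE = σ/√n = 15/√10 = 4.7434
z = (x̄−μ₀)/SE = (53.7−54)/4.7434 = -0.0632
p-value (one-sided, H₁ less) = 0.47479
At α=0.01: p ≥ α → fail to reject H₀

reject H₀: no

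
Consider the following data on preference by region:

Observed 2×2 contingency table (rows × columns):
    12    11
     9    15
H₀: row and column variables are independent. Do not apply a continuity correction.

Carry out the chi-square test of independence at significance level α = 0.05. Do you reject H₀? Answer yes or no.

reject H₀: no

Row totals [23, 24], col totals [21, 26], n=47
χ² = (12−10.28)²/10.28 + (11−12.72)²/12.72 + (9−10.72)²/10.72 + (15−13.28)²/13.28 = 1.0231
df = 1
p-value (upper-tail) = 0.31177
At α=0.05: p ≥ α → fail to reject H₀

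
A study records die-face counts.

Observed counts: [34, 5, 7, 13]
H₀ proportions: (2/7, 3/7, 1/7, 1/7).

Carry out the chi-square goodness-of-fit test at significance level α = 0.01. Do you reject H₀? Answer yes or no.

reject H₀: yes

n = 59; E_i = n·p_i = [16.86, 25.29, 8.43, 8.43]
χ² = (34−16.86)²/16.86 + (5−25.29)²/25.29 + (7−8.43)²/8.43 + (13−8.43)²/8.43 = 36.4294
df = 3
p-value (upper-tail) = 0.00000
At α=0.01: p < α → reject H₀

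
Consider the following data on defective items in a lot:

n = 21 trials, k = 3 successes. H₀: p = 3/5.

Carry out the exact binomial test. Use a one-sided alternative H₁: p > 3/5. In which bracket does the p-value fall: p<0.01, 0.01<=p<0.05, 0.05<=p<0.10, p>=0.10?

p-value bracket: p>=0.10

Exact binomial: n=21, k=3, p₀=3/5=0.6000
P(X≥3) from Σ C(n,i)·p₀^i·(1−p₀)^(n−i)
p-value (one-sided, H₁ greater) = 1.00000
→ bracket: p>=0.10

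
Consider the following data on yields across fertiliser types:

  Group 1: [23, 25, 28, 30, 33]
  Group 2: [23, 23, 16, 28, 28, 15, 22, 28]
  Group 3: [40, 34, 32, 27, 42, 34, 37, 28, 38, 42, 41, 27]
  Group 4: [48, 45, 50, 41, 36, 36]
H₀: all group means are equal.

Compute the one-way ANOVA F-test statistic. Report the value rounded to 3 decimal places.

test statistic = 17.703

Group means [27.80, 22.88, 35.17, 42.67], grand mean 32.258
SSB = Σnᵢ(x̄ᵢ−x̄)² = 1555.260; SSW = ΣΣ(x−x̄ᵢ)² = 790.675
MSB = 1555.260/3 = 518.4202; MSW = 790.675/27 = 29.2843
F = MSB/MSW = 17.7030
df = (3, 27)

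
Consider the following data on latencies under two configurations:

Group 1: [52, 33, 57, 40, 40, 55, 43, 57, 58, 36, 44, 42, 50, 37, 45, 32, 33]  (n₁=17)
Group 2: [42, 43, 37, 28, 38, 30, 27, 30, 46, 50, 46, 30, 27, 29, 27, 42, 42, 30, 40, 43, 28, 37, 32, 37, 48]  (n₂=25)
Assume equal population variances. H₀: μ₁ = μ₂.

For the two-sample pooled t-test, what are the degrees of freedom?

df = n₁ + n₂ − 2 = 17 + 25 − 2 = 40

degrees of freedom = 40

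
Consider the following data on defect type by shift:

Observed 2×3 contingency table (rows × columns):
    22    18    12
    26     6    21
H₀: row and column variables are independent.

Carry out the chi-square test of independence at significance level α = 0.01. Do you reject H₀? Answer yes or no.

reject H₀: no

Row totals [52, 53], col totals [48, 24, 33], n=105
χ² = (22−23.77)²/23.77 + (18−11.89)²/11.89 + (12−16.34)²/16.34 + (26−24.23)²/24.23 + (6−12.11)²/12.11 + (21−16.66)²/16.66 = 8.7792
df = 2
p-value (upper-tail) = 0.01241
At α=0.01: p ≥ α → fail to reject H₀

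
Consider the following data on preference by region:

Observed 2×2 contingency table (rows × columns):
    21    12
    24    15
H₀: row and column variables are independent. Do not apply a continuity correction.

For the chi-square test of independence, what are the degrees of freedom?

df = (r−1)(c−1) = (2−1)·(2−1) = 1

degrees of freedom = 1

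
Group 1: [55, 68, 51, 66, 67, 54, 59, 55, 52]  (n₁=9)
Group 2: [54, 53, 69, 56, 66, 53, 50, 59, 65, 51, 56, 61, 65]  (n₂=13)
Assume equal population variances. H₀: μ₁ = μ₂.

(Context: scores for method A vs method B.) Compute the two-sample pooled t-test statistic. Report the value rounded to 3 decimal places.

test statistic = 0.088

x̄₁=58.556, s₁=6.729, n₁=9
x̄₂=58.308, s₂=6.316, n₂=13
s_p² = [8·6.729² + 12·6.316²]/20 = 42.0496
SE = √(s_p²·(1/9+1/13)) = 2.8119
t = (58.556−58.308)/2.8119 = 0.0881
df = 20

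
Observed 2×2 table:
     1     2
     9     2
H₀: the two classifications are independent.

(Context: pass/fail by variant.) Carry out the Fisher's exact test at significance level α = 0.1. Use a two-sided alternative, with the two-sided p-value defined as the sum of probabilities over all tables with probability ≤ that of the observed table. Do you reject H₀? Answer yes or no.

Margins: r₁=3, r₂=11, c₁=10, c₂=4, n=14
p_obs = C(3,1)·C(11,9)/C(14,10); sum pmf over tables with pmf ≤ p_obs
p-value (two-sided) = 0.17582
At α=0.1: p ≥ α → fail to reject H₀

reject H₀: no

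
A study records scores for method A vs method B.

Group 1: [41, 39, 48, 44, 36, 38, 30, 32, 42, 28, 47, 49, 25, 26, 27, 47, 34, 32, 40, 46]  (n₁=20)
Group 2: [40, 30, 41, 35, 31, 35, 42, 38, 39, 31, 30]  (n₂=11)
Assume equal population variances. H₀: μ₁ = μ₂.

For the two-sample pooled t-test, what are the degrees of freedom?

df = n₁ + n₂ − 2 = 20 + 11 − 2 = 29

degrees of freedom = 29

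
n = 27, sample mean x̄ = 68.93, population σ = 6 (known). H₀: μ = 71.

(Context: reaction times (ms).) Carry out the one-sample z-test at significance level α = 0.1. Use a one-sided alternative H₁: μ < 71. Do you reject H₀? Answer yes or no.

SE = σ/√n = 6/√27 = 1.1547
z = (x̄−μ₀)/SE = (68.93−71)/1.1547 = -1.7927
p-value (one-sided, H₁ less) = 0.03651
At α=0.1: p < α → reject H₀

reject H₀: yes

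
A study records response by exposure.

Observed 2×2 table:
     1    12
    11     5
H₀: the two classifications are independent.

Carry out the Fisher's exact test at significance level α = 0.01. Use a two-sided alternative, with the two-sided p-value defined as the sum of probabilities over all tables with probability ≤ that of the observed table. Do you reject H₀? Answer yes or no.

Margins: r₁=13, r₂=16, c₁=12, c₂=17, n=29
p_obs = C(13,1)·C(16,11)/C(29,12); sum pmf over tables with pmf ≤ p_obs
p-value (two-sided) = 0.00181
At α=0.01: p < α → reject H₀

reject H₀: yes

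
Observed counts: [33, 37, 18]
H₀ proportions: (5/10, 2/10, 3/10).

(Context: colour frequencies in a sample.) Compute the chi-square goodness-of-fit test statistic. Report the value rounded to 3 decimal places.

n = 88; E_i = n·p_i = [44.00, 17.60, 26.40]
χ² = (33−44.00)²/44.00 + (37−17.60)²/17.60 + (18−26.40)²/26.40 = 26.8068
df = 2

test statistic = 26.807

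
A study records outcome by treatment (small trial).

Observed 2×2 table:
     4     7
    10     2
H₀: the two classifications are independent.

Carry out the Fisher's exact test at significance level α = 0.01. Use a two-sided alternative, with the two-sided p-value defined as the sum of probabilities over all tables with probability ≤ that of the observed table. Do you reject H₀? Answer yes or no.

reject H₀: no

Margins: r₁=11, r₂=12, c₁=14, c₂=9, n=23
p_obs = C(11,4)·C(12,10)/C(23,14); sum pmf over tables with pmf ≤ p_obs
p-value (two-sided) = 0.03607
At α=0.01: p ≥ α → fail to reject H₀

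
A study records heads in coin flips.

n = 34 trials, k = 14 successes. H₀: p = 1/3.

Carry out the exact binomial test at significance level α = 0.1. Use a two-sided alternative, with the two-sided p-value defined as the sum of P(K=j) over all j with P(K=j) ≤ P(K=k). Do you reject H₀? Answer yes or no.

reject H₀: no

Exact binomial: n=34, k=14, p₀=1/3=0.3333
P(X=j) = C(n,j)·p₀^j·(1−p₀)^(n−j); p = Σ P(X=j) over j with P(X=j) ≤ P(X=14)
p-value (two-sided) = 0.36404
At α=0.1: p ≥ α → fail to reject H₀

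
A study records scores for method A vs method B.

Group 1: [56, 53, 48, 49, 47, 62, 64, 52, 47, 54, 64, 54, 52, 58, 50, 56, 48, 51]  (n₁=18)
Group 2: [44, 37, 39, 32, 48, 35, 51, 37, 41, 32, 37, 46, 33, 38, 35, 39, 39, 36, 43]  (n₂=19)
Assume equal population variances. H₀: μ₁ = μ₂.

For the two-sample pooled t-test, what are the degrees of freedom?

degrees of freedom = 35

df = n₁ + n₂ − 2 = 18 + 19 − 2 = 35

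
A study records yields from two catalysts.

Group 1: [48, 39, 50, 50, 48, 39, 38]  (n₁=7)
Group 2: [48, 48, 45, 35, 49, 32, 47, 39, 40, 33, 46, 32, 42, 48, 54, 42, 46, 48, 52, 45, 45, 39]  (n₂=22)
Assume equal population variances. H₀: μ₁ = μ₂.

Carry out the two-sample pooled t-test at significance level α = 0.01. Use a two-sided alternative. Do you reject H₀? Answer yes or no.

reject H₀: no

x̄₁=44.571, s₁=5.593, n₁=7
x̄₂=43.409, s₂=6.284, n₂=22
s_p² = [6·5.593² + 21·6.284²]/27 = 37.6679
SE = √(s_p²·(1/7+1/22)) = 2.6633
t = (44.571−43.409)/2.6633 = 0.4364
df = 27
p-value (two-sided) = 0.66600
At α=0.01: p ≥ α → fail to reject H₀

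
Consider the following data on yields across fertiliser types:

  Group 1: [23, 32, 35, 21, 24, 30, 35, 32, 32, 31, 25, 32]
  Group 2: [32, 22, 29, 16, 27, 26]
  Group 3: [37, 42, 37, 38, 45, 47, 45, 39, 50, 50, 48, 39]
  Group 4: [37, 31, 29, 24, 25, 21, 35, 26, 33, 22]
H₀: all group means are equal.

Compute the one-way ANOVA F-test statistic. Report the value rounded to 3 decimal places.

test statistic = 24.181

Group means [29.33, 25.33, 43.08, 28.30], grand mean 32.600
SSB = Σnᵢ(x̄ᵢ−x̄)² = 1948.583; SSW = ΣΣ(x−x̄ᵢ)² = 967.017
MSB = 1948.583/3 = 649.5278; MSW = 967.017/36 = 26.8616
F = MSB/MSW = 24.1806
df = (3, 36)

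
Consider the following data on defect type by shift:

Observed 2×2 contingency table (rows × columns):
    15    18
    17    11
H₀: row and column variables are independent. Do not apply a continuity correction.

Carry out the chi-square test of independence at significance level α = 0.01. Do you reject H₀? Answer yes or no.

Row totals [33, 28], col totals [32, 29], n=61
χ² = (15−17.31)²/17.31 + (18−15.69)²/15.69 + (17−14.69)²/14.69 + (11−13.31)²/13.31 = 1.4143
df = 1
p-value (upper-tail) = 0.23434
At α=0.01: p ≥ α → fail to reject H₀

reject H₀: no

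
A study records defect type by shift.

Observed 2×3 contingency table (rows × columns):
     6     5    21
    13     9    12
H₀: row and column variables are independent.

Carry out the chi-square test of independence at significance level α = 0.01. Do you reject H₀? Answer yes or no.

Row totals [32, 34], col totals [19, 14, 33], n=66
χ² = (6−9.21)²/9.21 + (5−6.79)²/6.79 + (21−16.00)²/16.00 + (13−9.79)²/9.79 + (9−7.21)²/7.21 + (12−17.00)²/17.00 = 6.1214
df = 2
p-value (upper-tail) = 0.04686
At α=0.01: p ≥ α → fail to reject H₀

reject H₀: no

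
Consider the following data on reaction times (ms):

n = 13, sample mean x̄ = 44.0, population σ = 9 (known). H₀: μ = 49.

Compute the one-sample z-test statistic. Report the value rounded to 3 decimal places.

test statistic = -2.003

SE = σ/√n = 9/√13 = 2.4962
z = (x̄−μ₀)/SE = (44.0−49)/2.4962 = -2.0031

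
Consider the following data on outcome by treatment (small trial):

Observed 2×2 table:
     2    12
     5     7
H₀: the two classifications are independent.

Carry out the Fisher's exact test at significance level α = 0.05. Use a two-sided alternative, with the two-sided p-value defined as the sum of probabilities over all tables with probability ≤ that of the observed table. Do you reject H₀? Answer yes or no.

reject H₀: no

Margins: r₁=14, r₂=12, c₁=7, c₂=19, n=26
p_obs = C(14,2)·C(12,5)/C(26,7); sum pmf over tables with pmf ≤ p_obs
p-value (two-sided) = 0.19043
At α=0.05: p ≥ α → fail to reject H₀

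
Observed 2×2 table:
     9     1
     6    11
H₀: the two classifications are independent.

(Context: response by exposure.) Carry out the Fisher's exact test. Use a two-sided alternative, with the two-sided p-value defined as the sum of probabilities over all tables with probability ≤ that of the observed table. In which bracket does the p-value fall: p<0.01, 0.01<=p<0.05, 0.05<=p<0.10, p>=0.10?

Margins: r₁=10, r₂=17, c₁=15, c₂=12, n=27
p_obs = C(10,9)·C(17,6)/C(27,15); sum pmf over tables with pmf ≤ p_obs
p-value (two-sided) = 0.01404
→ bracket: 0.01<=p<0.05

p-value bracket: 0.01<=p<0.05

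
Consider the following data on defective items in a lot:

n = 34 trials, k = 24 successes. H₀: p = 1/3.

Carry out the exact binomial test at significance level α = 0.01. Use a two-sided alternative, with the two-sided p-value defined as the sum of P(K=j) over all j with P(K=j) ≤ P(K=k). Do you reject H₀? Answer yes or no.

Exact binomial: n=34, k=24, p₀=1/3=0.3333
P(X=j) = C(n,j)·p₀^j·(1−p₀)^(n−j); p = Σ P(X=j) over j with P(X=j) ≤ P(X=24)
p-value (two-sided) = 0.00001
At α=0.01: p < α → reject H₀

reject H₀: yes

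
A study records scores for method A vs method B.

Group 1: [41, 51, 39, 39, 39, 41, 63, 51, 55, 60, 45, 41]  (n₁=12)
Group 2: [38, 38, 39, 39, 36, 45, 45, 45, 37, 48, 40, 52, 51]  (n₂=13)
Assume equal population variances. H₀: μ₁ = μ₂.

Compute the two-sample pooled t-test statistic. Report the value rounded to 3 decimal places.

x̄₁=47.083, s₁=8.660, n₁=12
x̄₂=42.538, s₂=5.441, n₂=13
s_p² = [11·8.660² + 12·5.441²]/23 = 51.3108
SE = √(s_p²·(1/12+1/13)) = 2.8676
t = (47.083−42.538)/2.8676 = 1.5849
df = 23

test statistic = 1.585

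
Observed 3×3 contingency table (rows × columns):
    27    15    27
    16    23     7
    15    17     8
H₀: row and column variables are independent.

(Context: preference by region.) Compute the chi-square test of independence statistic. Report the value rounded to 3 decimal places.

Row totals [69, 46, 40], col totals [58, 55, 42], n=155
χ² = (27−25.82)²/25.82 + (15−24.48)²/24.48 + (27−18.70)²/18.70 + (16−17.21)²/17.21 + (23−16.32)²/16.32 + (7−12.46)²/12.46 + (15−14.97)²/14.97 + (17−14.19)²/14.19 + (8−10.84)²/10.84 = 13.9263
df = 4

test statistic = 13.926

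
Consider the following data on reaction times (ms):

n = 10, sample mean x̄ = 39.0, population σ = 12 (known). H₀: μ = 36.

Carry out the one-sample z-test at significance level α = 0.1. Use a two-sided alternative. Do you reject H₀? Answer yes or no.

SE = σ/√n = 12/√10 = 3.7947
z = (x̄−μ₀)/SE = (39.0−36)/3.7947 = 0.7906
p-value (two-sided) = 0.42920
At α=0.1: p ≥ α → fail to reject H₀

reject H₀: no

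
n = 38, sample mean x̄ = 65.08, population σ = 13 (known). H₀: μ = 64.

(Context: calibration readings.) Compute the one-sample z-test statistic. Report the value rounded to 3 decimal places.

SE = σ/√n = 13/√38 = 2.1089
z = (x̄−μ₀)/SE = (65.08−64)/2.1089 = 0.5121

test statistic = 0.512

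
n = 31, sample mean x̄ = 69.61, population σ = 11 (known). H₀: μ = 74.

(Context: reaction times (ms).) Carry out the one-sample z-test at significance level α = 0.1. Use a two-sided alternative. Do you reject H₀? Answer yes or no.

SE = σ/√n = 11/√31 = 1.9757
z = (x̄−μ₀)/SE = (69.61−74)/1.9757 = -2.2220
p-value (two-sided) = 0.02628
At α=0.1: p < α → reject H₀

reject H₀: yes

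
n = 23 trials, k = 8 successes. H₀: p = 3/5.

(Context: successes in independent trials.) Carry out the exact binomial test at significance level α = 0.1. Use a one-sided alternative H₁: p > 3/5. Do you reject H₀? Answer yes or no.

reject H₀: no

Exact binomial: n=23, k=8, p₀=3/5=0.6000
P(X≥8) from Σ C(n,i)·p₀^i·(1−p₀)^(n−i)
p-value (one-sided, H₁ greater) = 0.99603
At α=0.1: p ≥ α → fail to reject H₀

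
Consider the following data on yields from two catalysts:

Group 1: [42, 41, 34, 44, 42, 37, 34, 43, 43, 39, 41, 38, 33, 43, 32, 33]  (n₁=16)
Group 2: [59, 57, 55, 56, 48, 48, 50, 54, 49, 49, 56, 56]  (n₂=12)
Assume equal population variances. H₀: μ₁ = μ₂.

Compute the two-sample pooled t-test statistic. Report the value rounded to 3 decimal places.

test statistic = -9.078

x̄₁=38.688, s₁=4.270, n₁=16
x̄₂=53.083, s₂=3.988, n₂=12
s_p² = [15·4.270² + 11·3.988²]/26 = 17.2444
SE = √(s_p²·(1/16+1/12)) = 1.5858
t = (38.688−53.083)/1.5858 = -9.0779
df = 26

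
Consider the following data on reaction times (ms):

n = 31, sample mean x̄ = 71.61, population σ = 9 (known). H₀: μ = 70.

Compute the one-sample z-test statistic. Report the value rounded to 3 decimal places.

SE = σ/√n = 9/√31 = 1.6164
z = (x̄−μ₀)/SE = (71.61−70)/1.6164 = 0.9960

test statistic = 0.996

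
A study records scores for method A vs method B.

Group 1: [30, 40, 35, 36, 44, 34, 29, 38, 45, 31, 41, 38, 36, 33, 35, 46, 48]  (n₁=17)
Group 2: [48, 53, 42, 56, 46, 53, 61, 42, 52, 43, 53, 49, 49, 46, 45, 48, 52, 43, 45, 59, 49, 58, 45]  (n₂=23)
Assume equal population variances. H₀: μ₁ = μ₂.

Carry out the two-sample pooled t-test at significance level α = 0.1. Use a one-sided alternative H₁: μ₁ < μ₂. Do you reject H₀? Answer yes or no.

x̄₁=37.588, s₁=5.702, n₁=17
x̄₂=49.435, s₂=5.534, n₂=23
s_p² = [16·5.702² + 22·5.534²]/38 = 31.4150
SE = √(s_p²·(1/17+1/23)) = 1.7927
t = (37.588−49.435)/1.7927 = -6.6082
df = 38
p-value (one-sided, H₁ less) = 0.00000
At α=0.1: p < α → reject H₀

reject H₀: yes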